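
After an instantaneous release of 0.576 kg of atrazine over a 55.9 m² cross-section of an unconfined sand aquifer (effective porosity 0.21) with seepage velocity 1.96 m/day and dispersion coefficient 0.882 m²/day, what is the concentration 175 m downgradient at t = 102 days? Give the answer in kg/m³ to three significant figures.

For an instantaneous plane source, C(x,t) = M/(n_e·A·√(4πDt)) · exp(−(x−vt)²/(4Dt)), with n_e·A the pore (flow) area.
Plume center vt = 1.96 × 102 = 199.92 m, so the well at 175 m is 24.92 m upgradient of the peak.
√(4πDt) = 33.62 m, giving peak height M/(n_e·A·√(4πDt)) = 0.576/(0.21 × 55.9 × 33.62) = 0.001459 kg/m³.
(x−vt)²/(4Dt) = (-24.92)²/(4 × 0.882 × 102) = 1.726; exp(−1.726) = 0.1780.
C = 0.001459 × 0.1780 = 0.000260 kg/m³.

0.000260 kg/m³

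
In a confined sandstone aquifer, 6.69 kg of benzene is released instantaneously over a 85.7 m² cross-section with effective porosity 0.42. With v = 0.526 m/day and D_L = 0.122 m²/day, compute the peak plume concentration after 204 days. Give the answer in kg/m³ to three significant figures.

The peak of an instantaneous 1D plume sits at x = vt; there the Gaussian factor is 1 and C_max = M/(n_e·A·√(4πDt)), where n_e·A is the pore area the mass is dissolved in.
√(4πDt) = √(4π × 0.122 × 204) = 17.68 m, so C_max = 6.69/(0.42 × 85.7 × 17.68) = 0.0105 kg/m³.

0.0105 kg/m³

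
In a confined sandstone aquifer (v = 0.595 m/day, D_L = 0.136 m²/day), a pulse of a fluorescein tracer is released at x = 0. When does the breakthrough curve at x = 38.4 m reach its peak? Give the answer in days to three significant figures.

64.2 days

For the 1D instantaneous-source solution, setting ∂C/∂t = 0 at fixed x gives v²t² + 2Dt − x² = 0, so t = (√(D² + v²x²) − D)/v².
√(D² + v²x²) = √(0.136² + 0.595² × 38.4²) = 22.85; v² = 0.354025.
t = (22.85 − 0.136)/0.354025 = 64.2 days (vs. the pure-advection estimate x/v = 64.5 d).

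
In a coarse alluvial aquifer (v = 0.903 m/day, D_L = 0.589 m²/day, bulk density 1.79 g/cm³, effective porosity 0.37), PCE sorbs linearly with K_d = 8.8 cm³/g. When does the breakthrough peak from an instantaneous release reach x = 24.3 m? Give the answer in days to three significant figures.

Retardation factor R = 1 + ρ_b·K_d/n = 1 + 1.79 × 8.8/0.37 = 43.57.
Sorption retards both mechanisms: v_R = v/R = 0.02073 m/day, D_R = D/R = 0.01352 m²/day.
Peak time from v_R²t² + 2D_R t − x² = 0: t = (√(D_R² + v_R²x²) − D_R)/v_R².
√(D_R² + v_R²x²) = √(0.01352² + 0.02073² × 24.3²) = 0.5039; v_R² = 0.0004297.
t = (0.5039 − 0.01352)/0.0004297 = 1140 days.

1140 days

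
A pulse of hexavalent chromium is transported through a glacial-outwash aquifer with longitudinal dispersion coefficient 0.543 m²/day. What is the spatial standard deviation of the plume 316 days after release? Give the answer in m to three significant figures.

Dispersive spreading gives a Gaussian with σ² = 2Dt; advection only shifts the center.
σ = √(2 × 0.543 × 316) = 18.5 m.

18.5 m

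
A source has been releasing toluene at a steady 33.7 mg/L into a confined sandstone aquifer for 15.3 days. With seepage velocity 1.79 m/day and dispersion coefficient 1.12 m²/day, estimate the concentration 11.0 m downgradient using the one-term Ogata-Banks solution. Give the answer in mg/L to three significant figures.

33.6 mg/L

For a continuous step input, C/C₀ ≈ ½·erfc((x−vt)/(2√(Dt))).
vt = 1.79 × 15.3 = 27.387 m and 2√(Dt) = 2√(1.12 × 15.3) = 8.279 m.
Argument (x−vt)/(2√(Dt)) = (11.0 − 27.387)/8.279 = -1.979; ½·erfc(-1.979) = 0.9974.
C = 33.7 × 0.9974 = 33.6 mg/L.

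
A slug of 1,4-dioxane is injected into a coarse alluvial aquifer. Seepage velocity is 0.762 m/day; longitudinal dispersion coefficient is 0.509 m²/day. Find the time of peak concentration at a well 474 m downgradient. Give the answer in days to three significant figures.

621 days

For the 1D instantaneous-source solution, setting ∂C/∂t = 0 at fixed x gives v²t² + 2Dt − x² = 0, so t = (√(D² + v²x²) − D)/v².
√(D² + v²x²) = √(0.509² + 0.762² × 474²) = 361.2; v² = 0.580644.
t = (361.2 − 0.509)/0.580644 = 621 days (vs. the pure-advection estimate x/v = 622 d).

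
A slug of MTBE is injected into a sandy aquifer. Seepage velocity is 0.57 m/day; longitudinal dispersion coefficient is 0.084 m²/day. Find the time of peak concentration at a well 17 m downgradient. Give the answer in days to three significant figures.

29.6 days

For the 1D instantaneous-source solution, setting ∂C/∂t = 0 at fixed x gives v²t² + 2Dt − x² = 0, so t = (√(D² + v²x²) − D)/v².
√(D² + v²x²) = √(0.084² + 0.57² × 17²) = 9.690; v² = 0.3249.
t = (9.690 − 0.084)/0.3249 = 29.6 days (vs. the pure-advection estimate x/v = 29.8 d).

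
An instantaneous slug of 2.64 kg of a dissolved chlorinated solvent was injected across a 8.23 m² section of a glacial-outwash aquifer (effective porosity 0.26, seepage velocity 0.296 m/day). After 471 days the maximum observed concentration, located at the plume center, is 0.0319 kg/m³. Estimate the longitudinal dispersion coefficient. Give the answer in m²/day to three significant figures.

At the plume center C_max = M/(n_e·A·√(4πDt)), so D = M²/(4πt·(n_e·A·C_max)²).
n_e·A·C_max = 0.26 × 8.23 × 0.0319 = 0.06826 kg/m.
D = 2.64²/(4π × 471 × 0.06826²) = 0.253 m²/day.

0.253 m²/day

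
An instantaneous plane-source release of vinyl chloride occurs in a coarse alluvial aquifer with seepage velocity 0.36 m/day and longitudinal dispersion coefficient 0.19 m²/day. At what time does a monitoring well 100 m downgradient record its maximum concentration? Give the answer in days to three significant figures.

For the 1D instantaneous-source solution, setting ∂C/∂t = 0 at fixed x gives v²t² + 2Dt − x² = 0, so t = (√(D² + v²x²) − D)/v².
√(D² + v²x²) = √(0.19² + 0.36² × 100²) = 36.00; v² = 0.1296.
t = (36.00 − 0.19)/0.1296 = 276 days (vs. the pure-advection estimate x/v = 278 d).

276 days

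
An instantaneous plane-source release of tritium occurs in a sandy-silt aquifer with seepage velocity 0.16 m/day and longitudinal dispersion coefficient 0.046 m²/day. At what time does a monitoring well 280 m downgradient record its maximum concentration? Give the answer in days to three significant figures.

For the 1D instantaneous-source solution, setting ∂C/∂t = 0 at fixed x gives v²t² + 2Dt − x² = 0, so t = (√(D² + v²x²) − D)/v².
√(D² + v²x²) = √(0.046² + 0.16² × 280²) = 44.80; v² = 0.0256.
t = (44.80 − 0.046)/0.0256 = 1750 days (vs. the pure-advection estimate x/v = 1750 d).

1750 days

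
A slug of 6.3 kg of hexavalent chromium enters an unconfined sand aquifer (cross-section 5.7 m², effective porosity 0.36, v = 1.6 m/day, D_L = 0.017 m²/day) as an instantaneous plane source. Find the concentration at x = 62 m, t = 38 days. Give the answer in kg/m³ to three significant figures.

0.617 kg/m³

For an instantaneous plane source, C(x,t) = M/(n_e·A·√(4πDt)) · exp(−(x−vt)²/(4Dt)), with n_e·A the pore (flow) area.
Plume center vt = 1.6 × 38 = 60.8 m, so the well at 62 m is 1.2 m downgradient of the peak.
√(4πDt) = 2.849 m, giving peak height M/(n_e·A·√(4πDt)) = 6.3/(0.36 × 5.7 × 2.849) = 1.078 kg/m³.
(x−vt)²/(4Dt) = (1.2)²/(4 × 0.017 × 38) = 0.5573; exp(−0.5573) = 0.5728.
C = 1.078 × 0.5728 = 0.617 kg/m³.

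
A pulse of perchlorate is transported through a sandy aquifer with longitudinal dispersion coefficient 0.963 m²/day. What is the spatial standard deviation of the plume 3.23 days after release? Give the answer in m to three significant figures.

Dispersive spreading gives a Gaussian with σ² = 2Dt; advection only shifts the center.
σ = √(2 × 0.963 × 3.23) = 2.49 m.

2.49 m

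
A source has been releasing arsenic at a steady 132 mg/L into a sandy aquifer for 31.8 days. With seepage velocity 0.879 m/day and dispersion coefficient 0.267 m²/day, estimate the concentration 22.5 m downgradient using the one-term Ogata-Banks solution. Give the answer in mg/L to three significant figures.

For a continuous step input, C/C₀ ≈ ½·erfc((x−vt)/(2√(Dt))).
vt = 0.879 × 31.8 = 27.9522 m and 2√(Dt) = 2√(0.267 × 31.8) = 5.828 m.
Argument (x−vt)/(2√(Dt)) = (22.5 − 27.9522)/5.828 = -0.9355; ½·erfc(-0.9355) = 0.9071.
C = 132 × 0.9071 = 120 mg/L.

120 mg/L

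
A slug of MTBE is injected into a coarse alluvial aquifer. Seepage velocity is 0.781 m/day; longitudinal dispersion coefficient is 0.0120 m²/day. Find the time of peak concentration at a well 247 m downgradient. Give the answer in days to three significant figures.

316 days

For the 1D instantaneous-source solution, setting ∂C/∂t = 0 at fixed x gives v²t² + 2Dt − x² = 0, so t = (√(D² + v²x²) − D)/v².
√(D² + v²x²) = √(0.0120² + 0.781² × 247²) = 192.9; v² = 0.609961.
t = (192.9 − 0.0120)/0.609961 = 316 days (vs. the pure-advection estimate x/v = 316 d).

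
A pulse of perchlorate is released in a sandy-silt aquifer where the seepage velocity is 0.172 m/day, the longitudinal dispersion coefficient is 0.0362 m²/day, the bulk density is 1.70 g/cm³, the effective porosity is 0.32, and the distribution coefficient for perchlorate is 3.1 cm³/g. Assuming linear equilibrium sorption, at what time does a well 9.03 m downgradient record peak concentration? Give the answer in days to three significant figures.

896 days

Retardation factor R = 1 + ρ_b·K_d/n = 1 + 1.70 × 3.1/0.32 = 17.47.
Sorption retards both mechanisms: v_R = v/R = 0.009845 m/day, D_R = D/R = 0.002072 m²/day.
Peak time from v_R²t² + 2D_R t − x² = 0: t = (√(D_R² + v_R²x²) − D_R)/v_R².
√(D_R² + v_R²x²) = √(0.002072² + 0.009845² × 9.03²) = 0.08892; v_R² = 9.692e-05.
t = (0.08892 − 0.002072)/9.692e-05 = 896 days.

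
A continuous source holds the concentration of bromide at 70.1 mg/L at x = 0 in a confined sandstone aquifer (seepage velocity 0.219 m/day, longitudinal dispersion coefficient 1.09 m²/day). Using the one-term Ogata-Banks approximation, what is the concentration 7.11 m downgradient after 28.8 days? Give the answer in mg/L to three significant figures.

For a continuous step input, C/C₀ ≈ ½·erfc((x−vt)/(2√(Dt))).
vt = 0.219 × 28.8 = 6.3072 m and 2√(Dt) = 2√(1.09 × 28.8) = 11.21 m.
Argument (x−vt)/(2√(Dt)) = (7.11 − 6.3072)/11.21 = 0.07161; ½·erfc(0.07161) = 0.4597.
C = 70.1 × 0.4597 = 32.2 mg/L.

32.2 mg/L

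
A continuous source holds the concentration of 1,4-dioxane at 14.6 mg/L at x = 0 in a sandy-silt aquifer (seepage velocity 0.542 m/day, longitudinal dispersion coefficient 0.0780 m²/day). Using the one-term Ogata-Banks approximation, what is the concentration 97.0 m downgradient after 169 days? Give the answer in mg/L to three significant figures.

For a continuous step input, C/C₀ ≈ ½·erfc((x−vt)/(2√(Dt))).
vt = 0.542 × 169 = 91.598 m and 2√(Dt) = 2√(0.0780 × 169) = 7.261 m.
Argument (x−vt)/(2√(Dt)) = (97.0 − 91.598)/7.261 = 0.7440; ½·erfc(0.7440) = 0.1464.
C = 14.6 × 0.1464 = 2.14 mg/L.

2.14 mg/L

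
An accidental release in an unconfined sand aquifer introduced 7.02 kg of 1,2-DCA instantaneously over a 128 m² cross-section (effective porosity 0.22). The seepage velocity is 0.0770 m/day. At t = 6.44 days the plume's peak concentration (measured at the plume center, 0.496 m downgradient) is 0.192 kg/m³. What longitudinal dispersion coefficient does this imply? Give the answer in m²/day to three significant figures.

At the plume center C_max = M/(n_e·A·√(4πDt)), so D = M²/(4πt·(n_e·A·C_max)²).
n_e·A·C_max = 0.22 × 128 × 0.192 = 5.407 kg/m.
D = 7.02²/(4π × 6.44 × 5.407²) = 0.0208 m²/day.

0.0208 m²/day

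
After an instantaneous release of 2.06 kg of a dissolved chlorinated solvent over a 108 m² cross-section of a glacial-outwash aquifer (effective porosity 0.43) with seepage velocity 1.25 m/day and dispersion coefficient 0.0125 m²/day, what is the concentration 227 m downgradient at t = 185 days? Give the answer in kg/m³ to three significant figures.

For an instantaneous plane source, C(x,t) = M/(n_e·A·√(4πDt)) · exp(−(x−vt)²/(4Dt)), with n_e·A the pore (flow) area.
Plume center vt = 1.25 × 185 = 231.25 m, so the well at 227 m is 4.25 m upgradient of the peak.
√(4πDt) = 5.391 m, giving peak height M/(n_e·A·√(4πDt)) = 2.06/(0.43 × 108 × 5.391) = 0.008228 kg/m³.
(x−vt)²/(4Dt) = (-4.25)²/(4 × 0.0125 × 185) = 1.953; exp(−1.953) = 0.1418.
C = 0.008228 × 0.1418 = 0.00117 kg/m³.

0.00117 kg/m³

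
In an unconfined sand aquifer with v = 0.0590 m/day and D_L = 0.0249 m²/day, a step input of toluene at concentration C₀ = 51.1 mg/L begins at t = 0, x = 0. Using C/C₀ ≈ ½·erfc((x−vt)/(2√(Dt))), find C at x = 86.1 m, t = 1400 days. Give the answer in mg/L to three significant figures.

17.2 mg/L

For a continuous step input, C/C₀ ≈ ½·erfc((x−vt)/(2√(Dt))).
vt = 0.0590 × 1400 = 82.6 m and 2√(Dt) = 2√(0.0249 × 1400) = 11.81 m.
Argument (x−vt)/(2√(Dt)) = (86.1 − 82.6)/11.81 = 0.2964; ½·erfc(0.2964) = 0.3375.
C = 51.1 × 0.3375 = 17.2 mg/L.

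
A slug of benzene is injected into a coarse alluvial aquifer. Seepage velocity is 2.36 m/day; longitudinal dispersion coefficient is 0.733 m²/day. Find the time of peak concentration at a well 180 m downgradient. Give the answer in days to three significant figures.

For the 1D instantaneous-source solution, setting ∂C/∂t = 0 at fixed x gives v²t² + 2Dt − x² = 0, so t = (√(D² + v²x²) − D)/v².
√(D² + v²x²) = √(0.733² + 2.36² × 180²) = 424.8; v² = 5.5696.
t = (424.8 − 0.733)/5.5696 = 76.1 days (vs. the pure-advection estimate x/v = 76.3 d).

76.1 days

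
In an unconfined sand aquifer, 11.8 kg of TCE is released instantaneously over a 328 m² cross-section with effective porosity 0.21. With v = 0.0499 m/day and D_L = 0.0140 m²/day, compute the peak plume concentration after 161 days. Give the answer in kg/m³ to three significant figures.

The peak of an instantaneous 1D plume sits at x = vt; there the Gaussian factor is 1 and C_max = M/(n_e·A·√(4πDt)), where n_e·A is the pore area the mass is dissolved in.
√(4πDt) = √(4π × 0.0140 × 161) = 5.322 m, so C_max = 11.8/(0.21 × 328 × 5.322) = 0.0322 kg/m³.

0.0322 kg/m³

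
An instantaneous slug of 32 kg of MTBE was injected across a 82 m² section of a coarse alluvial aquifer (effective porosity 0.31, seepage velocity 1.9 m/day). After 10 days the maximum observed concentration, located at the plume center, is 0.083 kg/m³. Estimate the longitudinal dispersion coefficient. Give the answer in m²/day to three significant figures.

1.83 m²/day

At the plume center C_max = M/(n_e·A·√(4πDt)), so D = M²/(4πt·(n_e·A·C_max)²).
n_e·A·C_max = 0.31 × 82 × 0.083 = 2.110 kg/m.
D = 32²/(4π × 10 × 2.110²) = 1.83 m²/day.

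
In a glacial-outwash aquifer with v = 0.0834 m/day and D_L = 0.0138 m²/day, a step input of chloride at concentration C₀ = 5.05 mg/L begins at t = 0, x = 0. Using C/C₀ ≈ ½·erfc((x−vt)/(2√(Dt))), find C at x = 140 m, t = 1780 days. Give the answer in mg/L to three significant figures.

4.47 mg/L

For a continuous step input, C/C₀ ≈ ½·erfc((x−vt)/(2√(Dt))).
vt = 0.0834 × 1780 = 148.452 m and 2√(Dt) = 2√(0.0138 × 1780) = 9.912 m.
Argument (x−vt)/(2√(Dt)) = (140 − 148.452)/9.912 = -0.8527; ½·erfc(-0.8527) = 0.8861.
C = 5.05 × 0.8861 = 4.47 mg/L.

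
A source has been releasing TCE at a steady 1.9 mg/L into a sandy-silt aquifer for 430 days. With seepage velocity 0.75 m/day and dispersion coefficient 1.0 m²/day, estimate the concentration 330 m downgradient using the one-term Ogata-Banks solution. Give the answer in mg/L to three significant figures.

For a continuous step input, C/C₀ ≈ ½·erfc((x−vt)/(2√(Dt))).
vt = 0.75 × 430 = 322.5 m and 2√(Dt) = 2√(1.0 × 430) = 41.47 m.
Argument (x−vt)/(2√(Dt)) = (330 − 322.5)/41.47 = 0.1809; ½·erfc(0.1809) = 0.3990.
C = 1.9 × 0.3990 = 0.758 mg/L.

0.758 mg/L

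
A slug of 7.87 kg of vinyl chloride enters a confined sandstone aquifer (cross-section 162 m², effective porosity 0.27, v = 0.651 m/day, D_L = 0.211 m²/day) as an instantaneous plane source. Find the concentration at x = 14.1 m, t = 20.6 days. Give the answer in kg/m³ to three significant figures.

0.0237 kg/m³

For an instantaneous plane source, C(x,t) = M/(n_e·A·√(4πDt)) · exp(−(x−vt)²/(4Dt)), with n_e·A the pore (flow) area.
Plume center vt = 0.651 × 20.6 = 13.4106 m, so the well at 14.1 m is 0.6894 m downgradient of the peak.
√(4πDt) = 7.391 m, giving peak height M/(n_e·A·√(4πDt)) = 7.87/(0.27 × 162 × 7.391) = 0.02434 kg/m³.
(x−vt)²/(4Dt) = (0.6894)²/(4 × 0.211 × 20.6) = 0.02734; exp(−0.02734) = 0.9730.
C = 0.02434 × 0.9730 = 0.0237 kg/m³.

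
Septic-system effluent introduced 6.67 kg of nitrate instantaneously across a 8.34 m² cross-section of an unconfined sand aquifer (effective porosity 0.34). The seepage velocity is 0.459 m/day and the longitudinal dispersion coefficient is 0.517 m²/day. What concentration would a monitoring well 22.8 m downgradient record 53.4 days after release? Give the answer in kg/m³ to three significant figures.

For an instantaneous plane source, C(x,t) = M/(n_e·A·√(4πDt)) · exp(−(x−vt)²/(4Dt)), with n_e·A the pore (flow) area.
Plume center vt = 0.459 × 53.4 = 24.5106 m, so the well at 22.8 m is 1.7106 m upgradient of the peak.
√(4πDt) = 18.63 m, giving peak height M/(n_e·A·√(4πDt)) = 6.67/(0.34 × 8.34 × 18.63) = 0.1263 kg/m³.
(x−vt)²/(4Dt) = (-1.7106)²/(4 × 0.517 × 53.4) = 0.02650; exp(−0.02650) = 0.9738.
C = 0.1263 × 0.9738 = 0.123 kg/m³.

0.123 kg/m³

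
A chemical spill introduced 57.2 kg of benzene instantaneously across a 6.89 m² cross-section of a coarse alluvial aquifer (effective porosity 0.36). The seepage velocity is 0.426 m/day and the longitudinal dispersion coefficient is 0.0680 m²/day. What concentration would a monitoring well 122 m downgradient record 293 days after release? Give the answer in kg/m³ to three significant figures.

For an instantaneous plane source, C(x,t) = M/(n_e·A·√(4πDt)) · exp(−(x−vt)²/(4Dt)), with n_e·A the pore (flow) area.
Plume center vt = 0.426 × 293 = 124.818 m, so the well at 122 m is 2.818 m upgradient of the peak.
√(4πDt) = 15.82 m, giving peak height M/(n_e·A·√(4πDt)) = 57.2/(0.36 × 6.89 × 15.82) = 1.458 kg/m³.
(x−vt)²/(4Dt) = (-2.818)²/(4 × 0.0680 × 293) = 0.09964; exp(−0.09964) = 0.9052.
C = 1.458 × 0.9052 = 1.32 kg/m³.

1.32 kg/m³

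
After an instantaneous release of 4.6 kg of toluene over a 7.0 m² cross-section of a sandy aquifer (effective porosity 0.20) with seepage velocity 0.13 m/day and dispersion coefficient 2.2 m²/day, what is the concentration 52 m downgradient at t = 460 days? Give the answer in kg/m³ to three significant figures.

For an instantaneous plane source, C(x,t) = M/(n_e·A·√(4πDt)) · exp(−(x−vt)²/(4Dt)), with n_e·A the pore (flow) area.
Plume center vt = 0.13 × 460 = 59.8 m, so the well at 52 m is 7.8 m upgradient of the peak.
√(4πDt) = 112.8 m, giving peak height M/(n_e·A·√(4πDt)) = 4.6/(0.20 × 7.0 × 112.8) = 0.02913 kg/m³.
(x−vt)²/(4Dt) = (-7.8)²/(4 × 2.2 × 460) = 0.01503; exp(−0.01503) = 0.9851.
C = 0.02913 × 0.9851 = 0.0287 kg/m³.

0.0287 kg/m³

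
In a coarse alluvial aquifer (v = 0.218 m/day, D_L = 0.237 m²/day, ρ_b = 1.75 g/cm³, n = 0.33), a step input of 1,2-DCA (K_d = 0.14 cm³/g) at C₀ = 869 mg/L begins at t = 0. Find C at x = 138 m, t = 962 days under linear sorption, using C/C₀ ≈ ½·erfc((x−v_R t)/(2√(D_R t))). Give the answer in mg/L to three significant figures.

120 mg/L

Retardation factor R = 1 + ρ_b·K_d/n = 1 + 1.75 × 0.14/0.33 = 1.742.
Sorption retards both mechanisms: v_R = v/R = 0.1251 m/day, D_R = D/R = 0.1361 m²/day.
v_R·t = 0.1251 × 962 = 120.3462 m; 2√(D_R t) = 22.88 m; argument = (138 − 120.3462)/22.88 = 0.7716.
C = C₀ × ½·erfc(0.7716) = 869 × 0.1376 = 120 mg/L.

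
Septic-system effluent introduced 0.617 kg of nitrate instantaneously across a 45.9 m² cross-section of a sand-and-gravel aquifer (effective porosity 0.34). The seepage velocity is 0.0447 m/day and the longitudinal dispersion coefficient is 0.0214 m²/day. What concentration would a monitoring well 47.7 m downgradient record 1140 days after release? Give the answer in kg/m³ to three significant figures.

0.00203 kg/m³

For an instantaneous plane source, C(x,t) = M/(n_e·A·√(4πDt)) · exp(−(x−vt)²/(4Dt)), with n_e·A the pore (flow) area.
Plume center vt = 0.0447 × 1140 = 50.958 m, so the well at 47.7 m is 3.258 m upgradient of the peak.
√(4πDt) = 17.51 m, giving peak height M/(n_e·A·√(4πDt)) = 0.617/(0.34 × 45.9 × 17.51) = 0.002258 kg/m³.
(x−vt)²/(4Dt) = (-3.258)²/(4 × 0.0214 × 1140) = 0.1088; exp(−0.1088) = 0.8969.
C = 0.002258 × 0.8969 = 0.00203 kg/m³.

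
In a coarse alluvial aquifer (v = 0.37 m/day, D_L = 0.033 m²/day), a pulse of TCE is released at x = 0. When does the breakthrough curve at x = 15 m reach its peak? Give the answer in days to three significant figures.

For the 1D instantaneous-source solution, setting ∂C/∂t = 0 at fixed x gives v²t² + 2Dt − x² = 0, so t = (√(D² + v²x²) − D)/v².
√(D² + v²x²) = √(0.033² + 0.37² × 15²) = 5.550; v² = 0.1369.
t = (5.550 − 0.033)/0.1369 = 40.3 days (vs. the pure-advection estimate x/v = 40.5 d).

40.3 days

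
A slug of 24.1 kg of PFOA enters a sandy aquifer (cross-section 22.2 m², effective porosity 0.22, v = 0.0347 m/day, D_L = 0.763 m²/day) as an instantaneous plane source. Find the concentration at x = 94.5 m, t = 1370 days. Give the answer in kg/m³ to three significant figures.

For an instantaneous plane source, C(x,t) = M/(n_e·A·√(4πDt)) · exp(−(x−vt)²/(4Dt)), with n_e·A the pore (flow) area.
Plume center vt = 0.0347 × 1370 = 47.539 m, so the well at 94.5 m is 46.961 m downgradient of the peak.
√(4πDt) = 114.6 m, giving peak height M/(n_e·A·√(4πDt)) = 24.1/(0.22 × 22.2 × 114.6) = 0.04306 kg/m³.
(x−vt)²/(4Dt) = (46.961)²/(4 × 0.763 × 1370) = 0.5274; exp(−0.5274) = 0.5901.
C = 0.04306 × 0.5901 = 0.0254 kg/m³.

0.0254 kg/m³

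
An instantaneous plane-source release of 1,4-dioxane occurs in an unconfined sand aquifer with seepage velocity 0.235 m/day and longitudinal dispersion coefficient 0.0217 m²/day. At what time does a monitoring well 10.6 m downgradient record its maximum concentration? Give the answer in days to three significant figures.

44.7 days

For the 1D instantaneous-source solution, setting ∂C/∂t = 0 at fixed x gives v²t² + 2Dt − x² = 0, so t = (√(D² + v²x²) − D)/v².
√(D² + v²x²) = √(0.0217² + 0.235² × 10.6²) = 2.491; v² = 0.055225.
t = (2.491 − 0.0217)/0.055225 = 44.7 days (vs. the pure-advection estimate x/v = 45.1 d).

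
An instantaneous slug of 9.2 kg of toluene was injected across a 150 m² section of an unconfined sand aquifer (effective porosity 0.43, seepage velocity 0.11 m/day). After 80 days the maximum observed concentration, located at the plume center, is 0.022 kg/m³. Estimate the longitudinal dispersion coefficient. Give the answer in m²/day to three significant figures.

0.0418 m²/day

At the plume center C_max = M/(n_e·A·√(4πDt)), so D = M²/(4πt·(n_e·A·C_max)²).
n_e·A·C_max = 0.43 × 150 × 0.022 = 1.419 kg/m.
D = 9.2²/(4π × 80 × 1.419²) = 0.0418 m²/day.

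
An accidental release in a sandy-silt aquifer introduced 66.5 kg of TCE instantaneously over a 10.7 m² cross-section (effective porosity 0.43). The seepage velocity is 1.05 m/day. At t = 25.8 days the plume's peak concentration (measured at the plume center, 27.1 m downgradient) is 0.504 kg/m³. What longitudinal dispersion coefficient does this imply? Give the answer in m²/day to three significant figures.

2.54 m²/day

At the plume center C_max = M/(n_e·A·√(4πDt)), so D = M²/(4πt·(n_e·A·C_max)²).
n_e·A·C_max = 0.43 × 10.7 × 0.504 = 2.319 kg/m.
D = 66.5²/(4π × 25.8 × 2.319²) = 2.54 m²/day.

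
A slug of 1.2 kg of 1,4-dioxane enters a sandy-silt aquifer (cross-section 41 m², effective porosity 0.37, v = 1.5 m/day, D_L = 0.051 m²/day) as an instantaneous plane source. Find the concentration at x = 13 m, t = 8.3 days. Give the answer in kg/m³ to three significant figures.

For an instantaneous plane source, C(x,t) = M/(n_e·A·√(4πDt)) · exp(−(x−vt)²/(4Dt)), with n_e·A the pore (flow) area.
Plume center vt = 1.5 × 8.3 = 12.45 m, so the well at 13 m is 0.55 m downgradient of the peak.
√(4πDt) = 2.306 m, giving peak height M/(n_e·A·√(4πDt)) = 1.2/(0.37 × 41 × 2.306) = 0.03430 kg/m³.
(x−vt)²/(4Dt) = (0.55)²/(4 × 0.051 × 8.3) = 0.1787; exp(−0.1787) = 0.8364.
C = 0.03430 × 0.8364 = 0.0287 kg/m³.

0.0287 kg/m³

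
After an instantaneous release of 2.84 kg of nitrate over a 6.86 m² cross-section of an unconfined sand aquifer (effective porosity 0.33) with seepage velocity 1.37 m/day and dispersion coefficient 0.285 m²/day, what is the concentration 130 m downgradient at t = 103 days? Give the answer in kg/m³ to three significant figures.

0.0228 kg/m³

For an instantaneous plane source, C(x,t) = M/(n_e·A·√(4πDt)) · exp(−(x−vt)²/(4Dt)), with n_e·A the pore (flow) area.
Plume center vt = 1.37 × 103 = 141.11 m, so the well at 130 m is 11.11 m upgradient of the peak.
√(4πDt) = 19.21 m, giving peak height M/(n_e·A·√(4πDt)) = 2.84/(0.33 × 6.86 × 19.21) = 0.06531 kg/m³.
(x−vt)²/(4Dt) = (-11.11)²/(4 × 0.285 × 103) = 1.051; exp(−1.051) = 0.3496.
C = 0.06531 × 0.3496 = 0.0228 kg/m³.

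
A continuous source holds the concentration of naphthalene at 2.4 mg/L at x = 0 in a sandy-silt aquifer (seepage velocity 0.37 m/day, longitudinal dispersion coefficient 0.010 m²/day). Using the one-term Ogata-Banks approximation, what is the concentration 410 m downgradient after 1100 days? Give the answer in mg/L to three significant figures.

0.627 mg/L

For a continuous step input, C/C₀ ≈ ½·erfc((x−vt)/(2√(Dt))).
vt = 0.37 × 1100 = 407 m and 2√(Dt) = 2√(0.010 × 1100) = 6.633 m.
Argument (x−vt)/(2√(Dt)) = (410 − 407)/6.633 = 0.4523; ½·erfc(0.4523) = 0.2612.
C = 2.4 × 0.2612 = 0.627 mg/L.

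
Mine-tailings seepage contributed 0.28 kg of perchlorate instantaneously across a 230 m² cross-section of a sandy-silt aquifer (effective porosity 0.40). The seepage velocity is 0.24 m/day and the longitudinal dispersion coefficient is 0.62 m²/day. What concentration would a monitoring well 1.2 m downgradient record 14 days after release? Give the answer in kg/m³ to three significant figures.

0.000255 kg/m³

For an instantaneous plane source, C(x,t) = M/(n_e·A·√(4πDt)) · exp(−(x−vt)²/(4Dt)), with n_e·A the pore (flow) area.
Plume center vt = 0.24 × 14 = 3.36 m, so the well at 1.2 m is 2.16 m upgradient of the peak.
√(4πDt) = 10.44 m, giving peak height M/(n_e·A·√(4πDt)) = 0.28/(0.40 × 230 × 10.44) = 0.0002915 kg/m³.
(x−vt)²/(4Dt) = (-2.16)²/(4 × 0.62 × 14) = 0.1344; exp(−0.1344) = 0.8742.
C = 0.0002915 × 0.8742 = 0.000255 kg/m³.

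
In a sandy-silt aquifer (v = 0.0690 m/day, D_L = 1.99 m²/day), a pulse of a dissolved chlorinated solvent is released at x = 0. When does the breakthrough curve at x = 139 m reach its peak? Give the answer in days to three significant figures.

For the 1D instantaneous-source solution, setting ∂C/∂t = 0 at fixed x gives v²t² + 2Dt − x² = 0, so t = (√(D² + v²x²) − D)/v².
√(D² + v²x²) = √(1.99² + 0.0690² × 139²) = 9.795; v² = 0.004761.
t = (9.795 − 1.99)/0.004761 = 1640 days (vs. the pure-advection estimate x/v = 2010 d).

1640 days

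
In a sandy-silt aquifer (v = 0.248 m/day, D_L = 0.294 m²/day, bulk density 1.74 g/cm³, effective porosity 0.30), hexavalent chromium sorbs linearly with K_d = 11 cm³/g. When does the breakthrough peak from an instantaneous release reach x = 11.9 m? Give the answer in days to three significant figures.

Retardation factor R = 1 + ρ_b·K_d/n = 1 + 1.74 × 11/0.30 = 64.80.
Sorption retards both mechanisms: v_R = v/R = 0.003827 m/day, D_R = D/R = 0.004537 m²/day.
Peak time from v_R²t² + 2D_R t − x² = 0: t = (√(D_R² + v_R²x²) − D_R)/v_R².
√(D_R² + v_R²x²) = √(0.004537² + 0.003827² × 11.9²) = 0.04577; v_R² = 1.465e-05.
t = (0.04577 − 0.004537)/1.465e-05 = 2810 days.

2810 days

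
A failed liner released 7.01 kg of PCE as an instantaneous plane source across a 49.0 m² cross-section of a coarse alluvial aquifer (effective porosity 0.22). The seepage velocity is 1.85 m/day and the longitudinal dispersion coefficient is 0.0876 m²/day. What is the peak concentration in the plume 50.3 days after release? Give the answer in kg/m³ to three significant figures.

The peak of an instantaneous 1D plume sits at x = vt; there the Gaussian factor is 1 and C_max = M/(n_e·A·√(4πDt)), where n_e·A is the pore area the mass is dissolved in.
√(4πDt) = √(4π × 0.0876 × 50.3) = 7.441 m, so C_max = 7.01/(0.22 × 49.0 × 7.441) = 0.0874 kg/m³.

0.0874 kg/m³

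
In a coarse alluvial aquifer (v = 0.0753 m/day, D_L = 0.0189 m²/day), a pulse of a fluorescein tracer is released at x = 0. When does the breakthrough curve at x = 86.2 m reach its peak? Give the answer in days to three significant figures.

1140 days

For the 1D instantaneous-source solution, setting ∂C/∂t = 0 at fixed x gives v²t² + 2Dt − x² = 0, so t = (√(D² + v²x²) − D)/v².
√(D² + v²x²) = √(0.0189² + 0.0753² × 86.2²) = 6.491; v² = 0.00567009.
t = (6.491 − 0.0189)/0.00567009 = 1140 days (vs. the pure-advection estimate x/v = 1140 d).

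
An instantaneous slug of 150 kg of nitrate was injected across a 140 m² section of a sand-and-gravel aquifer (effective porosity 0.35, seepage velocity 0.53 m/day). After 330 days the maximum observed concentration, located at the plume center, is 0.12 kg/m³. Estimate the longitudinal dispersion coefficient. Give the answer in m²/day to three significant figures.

At the plume center C_max = M/(n_e·A·√(4πDt)), so D = M²/(4πt·(n_e·A·C_max)²).
n_e·A·C_max = 0.35 × 140 × 0.12 = 5.880 kg/m.
D = 150²/(4π × 330 × 5.880²) = 0.157 m²/day.

0.157 m²/day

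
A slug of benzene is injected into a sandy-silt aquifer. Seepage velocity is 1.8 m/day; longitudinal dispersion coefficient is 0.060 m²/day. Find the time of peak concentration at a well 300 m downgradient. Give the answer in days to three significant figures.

For the 1D instantaneous-source solution, setting ∂C/∂t = 0 at fixed x gives v²t² + 2Dt − x² = 0, so t = (√(D² + v²x²) − D)/v².
√(D² + v²x²) = √(0.060² + 1.8² × 300²) = 540.0; v² = 3.24.
t = (540.0 − 0.060)/3.24 = 167 days (vs. the pure-advection estimate x/v = 167 d).

167 days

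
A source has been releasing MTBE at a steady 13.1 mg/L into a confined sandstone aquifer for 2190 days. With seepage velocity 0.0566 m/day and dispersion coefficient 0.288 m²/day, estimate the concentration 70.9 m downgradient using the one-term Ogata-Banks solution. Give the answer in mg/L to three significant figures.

12.2 mg/L

For a continuous step input, C/C₀ ≈ ½·erfc((x−vt)/(2√(Dt))).
vt = 0.0566 × 2190 = 123.954 m and 2√(Dt) = 2√(0.288 × 2190) = 50.23 m.
Argument (x−vt)/(2√(Dt)) = (70.9 − 123.954)/50.23 = -1.056; ½·erfc(-1.056) = 0.9323.
C = 13.1 × 0.9323 = 12.2 mg/L.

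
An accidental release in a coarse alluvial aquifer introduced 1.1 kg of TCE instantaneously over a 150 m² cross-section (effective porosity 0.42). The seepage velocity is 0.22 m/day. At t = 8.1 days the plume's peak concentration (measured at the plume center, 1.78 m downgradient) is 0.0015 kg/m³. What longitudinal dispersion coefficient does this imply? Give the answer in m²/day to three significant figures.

At the plume center C_max = M/(n_e·A·√(4πDt)), so D = M²/(4πt·(n_e·A·C_max)²).
n_e·A·C_max = 0.42 × 150 × 0.0015 = 0.09450 kg/m.
D = 1.1²/(4π × 8.1 × 0.09450²) = 1.33 m²/day.

1.33 m²/day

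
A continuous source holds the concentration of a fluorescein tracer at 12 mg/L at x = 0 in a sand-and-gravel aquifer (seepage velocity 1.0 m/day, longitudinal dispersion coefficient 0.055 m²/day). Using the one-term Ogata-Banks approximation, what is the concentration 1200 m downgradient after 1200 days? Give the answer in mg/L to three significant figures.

For a continuous step input, C/C₀ ≈ ½·erfc((x−vt)/(2√(Dt))).
vt = 1.0 × 1200 = 1200 m and 2√(Dt) = 2√(0.055 × 1200) = 16.25 m.
Argument (x−vt)/(2√(Dt)) = (1200 − 1200)/16.25 = 0; ½·erfc(0) = 0.5000.
C = 12 × 0.5000 = 6.00 mg/L.

6.00 mg/L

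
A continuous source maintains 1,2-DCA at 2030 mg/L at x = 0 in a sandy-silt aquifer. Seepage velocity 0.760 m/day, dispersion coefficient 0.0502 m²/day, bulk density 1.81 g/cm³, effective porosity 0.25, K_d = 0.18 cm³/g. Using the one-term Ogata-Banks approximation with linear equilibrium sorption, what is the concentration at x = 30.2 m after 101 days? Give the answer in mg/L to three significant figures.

1890 mg/L

Retardation factor R = 1 + ρ_b·K_d/n = 1 + 1.81 × 0.18/0.25 = 2.303.
Sorption retards both mechanisms: v_R = v/R = 0.3300 m/day, D_R = D/R = 0.02180 m²/day.
v_R·t = 0.3300 × 101 = 33.33 m; 2√(D_R t) = 2.968 m; argument = (30.2 − 33.33)/2.968 = -1.055.
C = C₀ × ½·erfc(-1.055) = 2030 × 0.9321 = 1890 mg/L.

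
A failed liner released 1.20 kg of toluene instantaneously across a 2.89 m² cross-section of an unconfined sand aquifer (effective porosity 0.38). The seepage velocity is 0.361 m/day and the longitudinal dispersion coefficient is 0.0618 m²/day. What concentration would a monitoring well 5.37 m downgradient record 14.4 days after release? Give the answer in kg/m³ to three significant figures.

0.324 kg/m³

For an instantaneous plane source, C(x,t) = M/(n_e·A·√(4πDt)) · exp(−(x−vt)²/(4Dt)), with n_e·A the pore (flow) area.
Plume center vt = 0.361 × 14.4 = 5.1984 m, so the well at 5.37 m is 0.1716 m downgradient of the peak.
√(4πDt) = 3.344 m, giving peak height M/(n_e·A·√(4πDt)) = 1.20/(0.38 × 2.89 × 3.344) = 0.3268 kg/m³.
(x−vt)²/(4Dt) = (0.1716)²/(4 × 0.0618 × 14.4) = 0.008272; exp(−0.008272) = 0.9918.
C = 0.3268 × 0.9918 = 0.324 kg/m³.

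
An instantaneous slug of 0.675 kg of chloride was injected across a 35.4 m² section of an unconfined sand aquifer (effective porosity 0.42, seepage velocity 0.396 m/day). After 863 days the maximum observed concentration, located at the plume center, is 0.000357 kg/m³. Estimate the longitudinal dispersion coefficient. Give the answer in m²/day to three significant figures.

At the plume center C_max = M/(n_e·A·√(4πDt)), so D = M²/(4πt·(n_e·A·C_max)²).
n_e·A·C_max = 0.42 × 35.4 × 0.000357 = 0.005308 kg/m.
D = 0.675²/(4π × 863 × 0.005308²) = 1.49 m²/day.

1.49 m²/day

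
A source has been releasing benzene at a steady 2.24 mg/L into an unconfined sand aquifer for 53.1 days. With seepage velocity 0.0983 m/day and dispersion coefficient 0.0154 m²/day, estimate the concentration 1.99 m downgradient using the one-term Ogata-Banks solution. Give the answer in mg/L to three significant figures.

For a continuous step input, C/C₀ ≈ ½·erfc((x−vt)/(2√(Dt))).
vt = 0.0983 × 53.1 = 5.21973 m and 2√(Dt) = 2√(0.0154 × 53.1) = 1.809 m.
Argument (x−vt)/(2√(Dt)) = (1.99 − 5.21973)/1.809 = -1.785; ½·erfc(-1.785) = 0.9942.
C = 2.24 × 0.9942 = 2.23 mg/L.

2.23 mg/L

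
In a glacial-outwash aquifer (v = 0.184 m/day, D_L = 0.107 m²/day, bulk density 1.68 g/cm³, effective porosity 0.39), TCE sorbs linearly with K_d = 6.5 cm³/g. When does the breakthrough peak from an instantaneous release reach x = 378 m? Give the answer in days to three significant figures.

Retardation factor R = 1 + ρ_b·K_d/n = 1 + 1.68 × 6.5/0.39 = 29.00.
Sorption retards both mechanisms: v_R = v/R = 0.006345 m/day, D_R = D/R = 0.003690 m²/day.
Peak time from v_R²t² + 2D_R t − x² = 0: t = (√(D_R² + v_R²x²) − D_R)/v_R².
√(D_R² + v_R²x²) = √(0.003690² + 0.006345² × 378²) = 2.398; v_R² = 4.026e-05.
t = (2.398 − 0.003690)/4.026e-05 = 59500 days.

59500 days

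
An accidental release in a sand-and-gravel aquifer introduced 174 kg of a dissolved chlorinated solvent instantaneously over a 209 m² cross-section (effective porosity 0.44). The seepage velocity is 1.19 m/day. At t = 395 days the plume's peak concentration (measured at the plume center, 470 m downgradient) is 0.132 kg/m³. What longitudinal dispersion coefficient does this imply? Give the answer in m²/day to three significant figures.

0.0414 m²/day

At the plume center C_max = M/(n_e·A·√(4πDt)), so D = M²/(4πt·(n_e·A·C_max)²).
n_e·A·C_max = 0.44 × 209 × 0.132 = 12.14 kg/m.
D = 174²/(4π × 395 × 12.14²) = 0.0414 m²/day.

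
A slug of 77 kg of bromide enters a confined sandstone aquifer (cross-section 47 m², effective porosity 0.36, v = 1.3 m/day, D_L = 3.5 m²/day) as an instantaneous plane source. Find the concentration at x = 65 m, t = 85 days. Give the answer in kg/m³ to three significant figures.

For an instantaneous plane source, C(x,t) = M/(n_e·A·√(4πDt)) · exp(−(x−vt)²/(4Dt)), with n_e·A the pore (flow) area.
Plume center vt = 1.3 × 85 = 110.5 m, so the well at 65 m is 45.5 m upgradient of the peak.
√(4πDt) = 61.14 m, giving peak height M/(n_e·A·√(4πDt)) = 77/(0.36 × 47 × 61.14) = 0.07443 kg/m³.
(x−vt)²/(4Dt) = (-45.5)²/(4 × 3.5 × 85) = 1.740; exp(−1.740) = 0.1755.
C = 0.07443 × 0.1755 = 0.0131 kg/m³.

0.0131 kg/m³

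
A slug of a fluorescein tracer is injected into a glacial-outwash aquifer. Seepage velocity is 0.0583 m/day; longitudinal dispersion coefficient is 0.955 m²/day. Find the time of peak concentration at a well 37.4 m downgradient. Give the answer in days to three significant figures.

419 days

For the 1D instantaneous-source solution, setting ∂C/∂t = 0 at fixed x gives v²t² + 2Dt − x² = 0, so t = (√(D² + v²x²) − D)/v².
√(D² + v²x²) = √(0.955² + 0.0583² × 37.4²) = 2.380; v² = 0.00339889.
t = (2.380 − 0.955)/0.00339889 = 419 days (vs. the pure-advection estimate x/v = 642 d).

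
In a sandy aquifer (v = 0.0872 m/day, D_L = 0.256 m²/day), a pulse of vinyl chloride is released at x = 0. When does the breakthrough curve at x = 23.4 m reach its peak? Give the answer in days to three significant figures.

For the 1D instantaneous-source solution, setting ∂C/∂t = 0 at fixed x gives v²t² + 2Dt − x² = 0, so t = (√(D² + v²x²) − D)/v².
√(D² + v²x²) = √(0.256² + 0.0872² × 23.4²) = 2.056; v² = 0.00760384.
t = (2.056 − 0.256)/0.00760384 = 237 days (vs. the pure-advection estimate x/v = 268 d).

237 days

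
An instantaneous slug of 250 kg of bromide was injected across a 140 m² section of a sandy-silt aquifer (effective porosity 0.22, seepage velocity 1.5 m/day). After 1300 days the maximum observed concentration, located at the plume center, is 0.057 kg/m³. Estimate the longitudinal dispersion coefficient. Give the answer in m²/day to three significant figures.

1.24 m²/day

At the plume center C_max = M/(n_e·A·√(4πDt)), so D = M²/(4πt·(n_e·A·C_max)²).
n_e·A·C_max = 0.22 × 140 × 0.057 = 1.756 kg/m.
D = 250²/(4π × 1300 × 1.756²) = 1.24 m²/day.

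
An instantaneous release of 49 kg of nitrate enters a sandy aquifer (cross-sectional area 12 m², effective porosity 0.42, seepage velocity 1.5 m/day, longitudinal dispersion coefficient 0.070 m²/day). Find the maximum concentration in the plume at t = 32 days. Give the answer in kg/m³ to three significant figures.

1.83 kg/m³

The peak of an instantaneous 1D plume sits at x = vt; there the Gaussian factor is 1 and C_max = M/(n_e·A·√(4πDt)), where n_e·A is the pore area the mass is dissolved in.
√(4πDt) = √(4π × 0.070 × 32) = 5.306 m, so C_max = 49/(0.42 × 12 × 5.306) = 1.83 kg/m³.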